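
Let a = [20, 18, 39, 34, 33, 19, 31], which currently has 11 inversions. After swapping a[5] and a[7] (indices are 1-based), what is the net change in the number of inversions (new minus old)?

-1

Positions 5 and 7 hold 33 and 31; after swapping, the array is [20, 18, 39, 34, 31, 19, 33].
Count, for each position, how many later elements it exceeds:
20 → 18, 19 → 2
18 → none → 0
39 → 34, 31, 19, 33 → 4
34 → 31, 19, 33 → 3
31 → 19 → 1
19 → none → 0
33 → none → 0
Sum: 2 + 0 + 4 + 3 + 1 + 0 + 0 = 10
Change: 10 − 11 = -1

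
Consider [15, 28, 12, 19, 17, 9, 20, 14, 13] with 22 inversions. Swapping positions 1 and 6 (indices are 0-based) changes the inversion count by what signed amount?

-1

Positions 1 and 6 hold 28 and 20; after swapping, the array is [15, 20, 12, 19, 17, 9, 28, 14, 13].
Element-by-element contributions:
15: 4
20: 6
12: 1
19: 4
17: 3
9: 0
28: 2
14: 1
13: 0
Sum: 4 + 6 + 1 + 4 + 3 + 0 + 2 + 1 + 0 = 21
Change: 21 − 22 = -1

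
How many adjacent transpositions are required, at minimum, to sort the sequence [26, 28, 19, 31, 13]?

Minimum adjacent swaps = number of inversions (each swap of adjacent out-of-order elements removes one inversion and no swap can remove more).
Count inversions — for each element, later elements that are smaller:
26: 19, 13 → 2
28: 19, 13 → 2
19: 13 → 1
31: 13 → 1
13: none → 0
Total inversions: 2 + 2 + 1 + 1 + 0 = 6

6 adjacent swaps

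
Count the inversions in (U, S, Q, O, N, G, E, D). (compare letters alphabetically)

For each element, count later entries that are smaller:
U → S, Q, O, N, G, E, D → 7
S → Q, O, N, G, E, D → 6
Q → O, N, G, E, D → 5
O → N, G, E, D → 4
N → G, E, D → 3
G → E, D → 2
E → D → 1
D → none → 0
Sum: 7 + 6 + 5 + 4 + 3 + 2 + 1 + 0 = 28

28 inversions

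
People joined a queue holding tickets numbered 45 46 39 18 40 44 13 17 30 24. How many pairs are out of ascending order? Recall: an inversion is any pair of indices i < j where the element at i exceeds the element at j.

Sweep left to right; for each value list the smaller values that follow it:
45 → 39, 18, 40, 44, 13, 17, 30, 24 → 8
46 → 39, 18, 40, 44, 13, 17, 30, 24 → 8
39 → 18, 13, 17, 30, 24 → 5
18 → 13, 17 → 2
40 → 13, 17, 30, 24 → 4
44 → 13, 17, 30, 24 → 4
13 → none → 0
17 → none → 0
30 → 24 → 1
24 → none → 0
Sum: 8 + 8 + 5 + 2 + 4 + 4 + 0 + 0 + 1 + 0 = 32

32 inversions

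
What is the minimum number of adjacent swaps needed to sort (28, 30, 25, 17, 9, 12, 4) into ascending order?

The minimum number of adjacent swaps to sort an array equals its inversion count, since every such swap removes exactly one inversion.
Count inversions — for each element, later elements that are smaller:
28: 25, 17, 9, 12, 4 → 5
30: 25, 17, 9, 12, 4 → 5
25: 17, 9, 12, 4 → 4
17: 9, 12, 4 → 3
9: 4 → 1
12: 4 → 1
4: none → 0
Total inversions: 5 + 5 + 4 + 3 + 1 + 1 + 0 = 19

19 swaps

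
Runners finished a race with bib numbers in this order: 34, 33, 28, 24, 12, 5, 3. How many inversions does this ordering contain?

There are 21 out-of-order pairs.

Element-by-element contributions:
34: 6
33: 5
28: 4
24: 3
12: 2
5: 1
3: 0
Sum: 6 + 5 + 4 + 3 + 2 + 1 + 0 = 21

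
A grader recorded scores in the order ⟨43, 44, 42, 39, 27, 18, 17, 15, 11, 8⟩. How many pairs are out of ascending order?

Inversions: 44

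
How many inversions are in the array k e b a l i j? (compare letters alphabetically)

10

Sweep left to right; for each value list the smaller values that follow it:
k: 5
e: 2
b: 1
a: 0
l: 2
i: 0
j: 0
Sum: 5 + 2 + 1 + 0 + 2 + 0 + 0 = 10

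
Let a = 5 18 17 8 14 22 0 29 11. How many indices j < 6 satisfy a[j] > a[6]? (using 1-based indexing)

0

The element at index 6 is 22.
Elements before it: 5, 18, 17, 8, 14
None of them are larger than 22.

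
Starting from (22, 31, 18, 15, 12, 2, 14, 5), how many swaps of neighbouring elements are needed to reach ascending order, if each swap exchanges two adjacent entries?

24

Minimum adjacent swaps = number of inversions (each swap of adjacent out-of-order elements removes one inversion and no swap can remove more).
Count inversions — for each element, later elements that are smaller:
22: 18, 15, 12, 2, 14, 5 → 6
31: 18, 15, 12, 2, 14, 5 → 6
18: 15, 12, 2, 14, 5 → 5
15: 12, 2, 14, 5 → 4
12: 2, 5 → 2
2: none → 0
14: 5 → 1
5: none → 0
Total inversions: 6 + 6 + 5 + 4 + 2 + 0 + 1 + 0 = 24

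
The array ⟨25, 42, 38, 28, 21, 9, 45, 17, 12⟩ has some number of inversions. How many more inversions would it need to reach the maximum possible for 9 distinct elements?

11 inversions short

Maximum inversions for 9 distinct elements is C(9, 2) = 9·8/2 = 36.
Current inversions — for each element, count later smaller elements:
25: 4
42: 6
38: 5
28: 4
21: 3
9: 0
45: 2
17: 1
12: 0
Current total: 4 + 6 + 5 + 4 + 3 + 0 + 2 + 1 + 0 = 25
Shortfall: 36 − 25 = 11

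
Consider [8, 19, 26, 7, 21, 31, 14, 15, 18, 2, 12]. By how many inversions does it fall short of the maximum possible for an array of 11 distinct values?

23

Maximum inversions for 11 distinct elements is C(11, 2) = 11·10/2 = 55.
Current inversions — for each element, count later smaller elements:
8: 2
19: 6
26: 7
7: 1
21: 5
31: 5
14: 2
15: 2
18: 2
2: 0
12: 0
Current total: 2 + 6 + 7 + 1 + 5 + 5 + 2 + 2 + 2 + 0 + 0 = 32
Shortfall: 55 − 32 = 23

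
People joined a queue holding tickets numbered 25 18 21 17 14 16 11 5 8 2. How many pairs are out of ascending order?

Inversions: 42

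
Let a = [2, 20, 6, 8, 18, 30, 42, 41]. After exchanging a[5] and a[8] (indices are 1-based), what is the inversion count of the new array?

Positions 5 and 8 hold 18 and 41; after swapping, the array is [2, 20, 6, 8, 41, 30, 42, 18].
Count, for each position, how many later elements it exceeds:
2 → none → 0
20 → 6, 8, 18 → 3
6 → none → 0
8 → none → 0
41 → 30, 18 → 2
30 → 18 → 1
42 → 18 → 1
18 → none → 0
Sum: 0 + 3 + 0 + 0 + 2 + 1 + 1 + 0 = 7

7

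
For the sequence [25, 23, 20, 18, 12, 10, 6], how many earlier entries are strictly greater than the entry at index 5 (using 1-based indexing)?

The element at index 5 is 12.
Elements before it: 25, 23, 20, 18
Those larger than 12: 25, 23, 20, 18

4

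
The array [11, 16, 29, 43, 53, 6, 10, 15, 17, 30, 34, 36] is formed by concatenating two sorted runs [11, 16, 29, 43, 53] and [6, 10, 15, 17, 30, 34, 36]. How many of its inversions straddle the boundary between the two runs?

Count, for every r in R, how many entries of L exceed r:
r = 6: 11, 16, 29, 43, 53 → 5
r = 10: 11, 16, 29, 43, 53 → 5
r = 15: 16, 29, 43, 53 → 4
r = 17: 29, 43, 53 → 3
r = 30: 43, 53 → 2
r = 34: 43, 53 → 2
r = 36: 43, 53 → 2
Cross-inversions: 5 + 5 + 4 + 3 + 2 + 2 + 2 = 23

Cross-inversions: 23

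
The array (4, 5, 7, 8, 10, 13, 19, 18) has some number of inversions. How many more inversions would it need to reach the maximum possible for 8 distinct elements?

Maximum inversions for 8 distinct elements is C(8, 2) = 8·7/2 = 28.
Current inversions — for each element, count later smaller elements:
4: 0
5: 0
7: 0
8: 0
10: 0
13: 0
19: 1
18: 0
Current total: 0 + 0 + 0 + 0 + 0 + 0 + 1 + 0 = 1
Shortfall: 28 − 1 = 27

27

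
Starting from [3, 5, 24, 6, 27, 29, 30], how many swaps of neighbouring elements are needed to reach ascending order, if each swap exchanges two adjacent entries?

1 swap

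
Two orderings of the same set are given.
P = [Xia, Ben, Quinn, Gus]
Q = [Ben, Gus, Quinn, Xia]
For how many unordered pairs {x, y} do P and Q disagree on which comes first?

Assign each item its position (1..4) in the first ordering, then rewrite the second ordering as that position sequence:
positions: Xia→1, Ben→2, Quinn→3, Gus→4
second ordering as positions: [2, 4, 3, 1]
Discordant pairs = inversions in this position sequence.
2: 1 → 1
4: 3, 1 → 2
3: 1 → 1
1: 0
Total: 1 + 2 + 1 + 0 = 4

4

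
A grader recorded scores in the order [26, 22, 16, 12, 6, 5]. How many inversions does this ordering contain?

15

Sweep left to right; for each value list the smaller values that follow it:
26: 5
22: 4
16: 3
12: 2
6: 1
5: 0
Sum: 5 + 4 + 3 + 2 + 1 + 0 = 15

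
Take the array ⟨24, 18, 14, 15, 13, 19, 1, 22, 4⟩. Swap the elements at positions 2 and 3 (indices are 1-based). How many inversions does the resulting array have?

Positions 2 and 3 hold 18 and 14; after swapping, the array is [24, 14, 18, 15, 13, 19, 1, 22, 4].
Element-by-element contributions:
24: 8
14: 3
18: 4
15: 3
13: 2
19: 2
1: 0
22: 1
4: 0
Sum: 8 + 3 + 4 + 3 + 2 + 2 + 0 + 1 + 0 = 23

23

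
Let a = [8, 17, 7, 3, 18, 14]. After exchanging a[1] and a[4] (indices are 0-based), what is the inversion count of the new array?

8

Positions 1 and 4 hold 17 and 18; after swapping, the array is [8, 18, 7, 3, 17, 14].
Sweep left to right; for each value list the smaller values that follow it:
8: 2
18: 4
7: 1
3: 0
17: 1
14: 0
Sum: 2 + 4 + 1 + 0 + 1 + 0 = 8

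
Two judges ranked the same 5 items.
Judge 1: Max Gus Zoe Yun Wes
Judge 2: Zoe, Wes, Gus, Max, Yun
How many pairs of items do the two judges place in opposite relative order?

6 discordant pairs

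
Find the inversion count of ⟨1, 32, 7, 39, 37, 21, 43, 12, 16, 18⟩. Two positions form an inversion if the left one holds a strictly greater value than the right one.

20 inversions

Count, for each position, how many later elements it exceeds:
1 → none → 0
32 → 7, 21, 12, 16, 18 → 5
7 → none → 0
39 → 37, 21, 12, 16, 18 → 5
37 → 21, 12, 16, 18 → 4
21 → 12, 16, 18 → 3
43 → 12, 16, 18 → 3
12 → none → 0
16 → none → 0
18 → none → 0
Sum: 0 + 5 + 0 + 5 + 4 + 3 + 3 + 0 + 0 + 0 = 20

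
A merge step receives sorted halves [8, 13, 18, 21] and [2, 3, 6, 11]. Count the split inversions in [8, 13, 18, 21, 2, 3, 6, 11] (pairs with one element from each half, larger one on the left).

Split inversions: 15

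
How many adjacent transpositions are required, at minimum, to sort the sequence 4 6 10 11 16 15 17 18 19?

1 swap

The minimum number of adjacent swaps to sort an array equals its inversion count, since every such swap removes exactly one inversion.
Count inversions — for each element, later elements that are smaller:
4: none → 0
6: none → 0
10: none → 0
11: none → 0
16: 15 → 1
15: none → 0
17: none → 0
18: none → 0
19: none → 0
Total inversions: 0 + 0 + 0 + 0 + 1 + 0 + 0 + 0 + 0 = 1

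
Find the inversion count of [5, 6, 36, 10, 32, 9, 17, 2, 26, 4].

Out-of-order pairs: 24

Sweep left to right; for each value list the smaller values that follow it:
5: 2
6: 2
36: 7
10: 3
32: 5
9: 2
17: 2
2: 0
26: 1
4: 0
Sum: 2 + 2 + 7 + 3 + 5 + 2 + 2 + 0 + 1 + 0 = 24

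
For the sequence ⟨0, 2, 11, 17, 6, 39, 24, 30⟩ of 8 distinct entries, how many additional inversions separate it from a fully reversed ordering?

24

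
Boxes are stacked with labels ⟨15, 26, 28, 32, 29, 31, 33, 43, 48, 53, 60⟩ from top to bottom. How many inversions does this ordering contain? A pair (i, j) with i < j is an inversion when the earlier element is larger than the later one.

For each element, count later entries that are smaller:
15: 0
26: 0
28: 0
32: 2
29: 0
31: 0
33: 0
43: 0
48: 0
53: 0
60: 0
Sum: 0 + 0 + 0 + 2 + 0 + 0 + 0 + 0 + 0 + 0 + 0 = 2

2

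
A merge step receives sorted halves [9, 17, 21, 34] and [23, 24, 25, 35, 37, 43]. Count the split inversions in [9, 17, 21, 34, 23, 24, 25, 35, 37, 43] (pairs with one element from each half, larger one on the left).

3

Take each right-half value and tally the left-half values above it:
r = 23: 34 → 1
r = 24: 34 → 1
r = 25: 34 → 1
r = 35: none → 0
r = 37: none → 0
r = 43: none → 0
Cross-inversions: 1 + 1 + 1 + 0 + 0 + 0 = 3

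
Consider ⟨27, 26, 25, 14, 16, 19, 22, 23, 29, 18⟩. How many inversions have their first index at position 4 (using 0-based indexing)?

The element at index 4 is 16.
Elements after it: 19, 22, 23, 29, 18
None of them are smaller than 16.

0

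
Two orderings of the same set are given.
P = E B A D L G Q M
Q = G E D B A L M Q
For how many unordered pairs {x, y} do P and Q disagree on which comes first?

8

Assign each item its position (1..8) in the first ordering, then rewrite the second ordering as that position sequence:
positions: E→1, B→2, A→3, D→4, L→5, G→6, Q→7, M→8
second ordering as positions: [6, 1, 4, 2, 3, 5, 8, 7]
Discordant pairs = inversions in this position sequence.
6: 1, 4, 2, 3, 5 → 5
1: 0
4: 2, 3 → 2
2: 0
3: 0
5: 0
8: 7 → 1
7: 0
Total: 5 + 0 + 2 + 0 + 0 + 0 + 1 + 0 = 8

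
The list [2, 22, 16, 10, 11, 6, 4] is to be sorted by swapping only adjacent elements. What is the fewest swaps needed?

Minimum adjacent swaps = number of inversions (each swap of adjacent out-of-order elements removes one inversion and no swap can remove more).
Count inversions — for each element, later elements that are smaller:
2: none → 0
22: 16, 10, 11, 6, 4 → 5
16: 10, 11, 6, 4 → 4
10: 6, 4 → 2
11: 6, 4 → 2
6: 4 → 1
4: none → 0
Total inversions: 0 + 5 + 4 + 2 + 2 + 1 + 0 = 14

There are 14 adjacent swaps.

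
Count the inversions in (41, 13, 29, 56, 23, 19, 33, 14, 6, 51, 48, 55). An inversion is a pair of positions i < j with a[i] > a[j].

29 inversions

Count, for each position, how many later elements it exceeds:
41 → 13, 29, 23, 19, 33, 14, 6 → 7
13 → 6 → 1
29 → 23, 19, 14, 6 → 4
56 → 23, 19, 33, 14, 6, 51, 48, 55 → 8
23 → 19, 14, 6 → 3
19 → 14, 6 → 2
33 → 14, 6 → 2
14 → 6 → 1
6 → none → 0
51 → 48 → 1
48 → none → 0
55 → none → 0
Sum: 7 + 1 + 4 + 8 + 3 + 2 + 2 + 1 + 0 + 1 + 0 + 0 = 29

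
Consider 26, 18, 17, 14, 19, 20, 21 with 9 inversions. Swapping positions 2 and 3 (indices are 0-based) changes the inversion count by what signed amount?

-1

Positions 2 and 3 hold 17 and 14; after swapping, the array is [26, 18, 14, 17, 19, 20, 21].
Count, for each position, how many later elements it exceeds:
26 → 18, 14, 17, 19, 20, 21 → 6
18 → 14, 17 → 2
14 → none → 0
17 → none → 0
19 → none → 0
20 → none → 0
21 → none → 0
Sum: 6 + 2 + 0 + 0 + 0 + 0 + 0 = 8
Change: 8 − 9 = -1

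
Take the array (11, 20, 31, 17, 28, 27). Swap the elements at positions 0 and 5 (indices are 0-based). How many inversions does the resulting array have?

There are 10 inversions.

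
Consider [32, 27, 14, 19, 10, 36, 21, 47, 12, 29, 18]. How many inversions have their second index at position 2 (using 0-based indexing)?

2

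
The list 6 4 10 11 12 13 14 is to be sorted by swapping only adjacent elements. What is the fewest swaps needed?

The minimum number of adjacent swaps to sort an array equals its inversion count, since every such swap removes exactly one inversion.
Count inversions — for each element, later elements that are smaller:
6: 4 → 1
4: none → 0
10: none → 0
11: none → 0
12: none → 0
13: none → 0
14: none → 0
Total inversions: 1 + 0 + 0 + 0 + 0 + 0 + 0 = 1

1 adjacent swap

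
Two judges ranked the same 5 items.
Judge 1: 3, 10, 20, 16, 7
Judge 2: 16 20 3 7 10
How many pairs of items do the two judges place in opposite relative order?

Assign each item its position (1..5) in the first ordering, then rewrite the second ordering as that position sequence:
positions: 3→1, 10→2, 20→3, 16→4, 7→5
second ordering as positions: [4, 3, 1, 5, 2]
Discordant pairs = inversions in this position sequence.
4: 3, 1, 2 → 3
3: 1, 2 → 2
1: 0
5: 2 → 1
2: 0
Total: 3 + 2 + 0 + 1 + 0 = 6

6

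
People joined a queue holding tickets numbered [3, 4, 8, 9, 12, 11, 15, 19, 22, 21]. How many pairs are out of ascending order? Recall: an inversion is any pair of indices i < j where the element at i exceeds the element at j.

2 out-of-order pairs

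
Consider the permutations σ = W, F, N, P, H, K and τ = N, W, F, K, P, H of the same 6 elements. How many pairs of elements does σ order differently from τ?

4 discordant pairs

Assign each item its position (1..6) in the first ordering, then rewrite the second ordering as that position sequence:
positions: W→1, F→2, N→3, P→4, H→5, K→6
second ordering as positions: [3, 1, 2, 6, 4, 5]
Discordant pairs = inversions in this position sequence.
3: 1, 2 → 2
1: 0
2: 0
6: 4, 5 → 2
4: 0
5: 0
Total: 2 + 0 + 0 + 2 + 0 + 0 = 4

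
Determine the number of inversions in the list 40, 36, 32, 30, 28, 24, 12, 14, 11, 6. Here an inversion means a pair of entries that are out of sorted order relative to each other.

44

Count, for each position, how many later elements it exceeds:
40: 9
36: 8
32: 7
30: 6
28: 5
24: 4
12: 2
14: 2
11: 1
6: 0
Sum: 9 + 8 + 7 + 6 + 5 + 4 + 2 + 2 + 1 + 0 = 44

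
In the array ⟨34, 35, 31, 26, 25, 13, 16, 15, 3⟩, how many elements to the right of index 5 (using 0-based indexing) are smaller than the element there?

1 such element

The element at index 5 is 13.
Elements after it: 16, 15, 3
Those smaller than 13: 3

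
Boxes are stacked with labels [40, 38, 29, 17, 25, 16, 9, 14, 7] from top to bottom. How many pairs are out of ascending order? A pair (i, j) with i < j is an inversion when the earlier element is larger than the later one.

Element-by-element contributions:
40: 8
38: 7
29: 6
17: 4
25: 4
16: 3
9: 1
14: 1
7: 0
Sum: 8 + 7 + 6 + 4 + 4 + 3 + 1 + 1 + 0 = 34

34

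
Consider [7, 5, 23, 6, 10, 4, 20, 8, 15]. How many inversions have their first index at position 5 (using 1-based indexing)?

2

The element at index 5 is 10.
Elements after it: 4, 20, 8, 15
Those smaller than 10: 4, 8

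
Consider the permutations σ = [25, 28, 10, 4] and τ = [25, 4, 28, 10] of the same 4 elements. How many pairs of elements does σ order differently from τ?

Discordant pairs: 2

Assign each item its position (1..4) in the first ordering, then rewrite the second ordering as that position sequence:
positions: 25→1, 28→2, 10→3, 4→4
second ordering as positions: [1, 4, 2, 3]
Discordant pairs = inversions in this position sequence.
1: 0
4: 2, 3 → 2
2: 0
3: 0
Total: 0 + 2 + 0 + 0 = 2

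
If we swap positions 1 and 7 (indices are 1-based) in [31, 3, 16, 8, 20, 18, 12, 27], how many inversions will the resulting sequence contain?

There are 5 inversions.

Positions 1 and 7 hold 31 and 12; after swapping, the array is [12, 3, 16, 8, 20, 18, 31, 27].
Count, for each position, how many later elements it exceeds:
12: 2
3: 0
16: 1
8: 0
20: 1
18: 0
31: 1
27: 0
Sum: 2 + 0 + 1 + 0 + 1 + 0 + 1 + 0 = 5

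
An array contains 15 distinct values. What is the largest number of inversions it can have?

105

The maximum occurs when the array is in strictly decreasing order: every one of the C(15, 2) pairs is inverted.
C(15, 2) = 15·14/2 = 105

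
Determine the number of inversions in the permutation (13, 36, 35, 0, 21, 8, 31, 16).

Out-of-order pairs: 16

Count, for each position, how many later elements it exceeds:
13 → 0, 8 → 2
36 → 35, 0, 21, 8, 31, 16 → 6
35 → 0, 21, 8, 31, 16 → 5
0 → none → 0
21 → 8, 16 → 2
8 → none → 0
31 → 16 → 1
16 → none → 0
Sum: 2 + 6 + 5 + 0 + 2 + 0 + 1 + 0 = 16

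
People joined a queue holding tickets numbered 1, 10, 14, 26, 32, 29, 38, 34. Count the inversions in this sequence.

There are 2 inversions.

Sweep left to right; for each value list the smaller values that follow it:
1: 0
10: 0
14: 0
26: 0
32: 1
29: 0
38: 1
34: 0
Sum: 0 + 0 + 0 + 0 + 1 + 0 + 1 + 0 = 2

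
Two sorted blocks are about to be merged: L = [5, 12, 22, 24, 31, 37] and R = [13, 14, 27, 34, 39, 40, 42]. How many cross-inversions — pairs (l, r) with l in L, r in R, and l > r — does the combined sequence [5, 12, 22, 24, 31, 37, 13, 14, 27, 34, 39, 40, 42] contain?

Count, for every r in R, how many entries of L exceed r:
r = 13: 22, 24, 31, 37 → 4
r = 14: 22, 24, 31, 37 → 4
r = 27: 31, 37 → 2
r = 34: 37 → 1
r = 39: none → 0
r = 40: none → 0
r = 42: none → 0
Cross-inversions: 4 + 4 + 2 + 1 + 0 + 0 + 0 = 11

11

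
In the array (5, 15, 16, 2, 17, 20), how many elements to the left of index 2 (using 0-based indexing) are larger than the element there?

0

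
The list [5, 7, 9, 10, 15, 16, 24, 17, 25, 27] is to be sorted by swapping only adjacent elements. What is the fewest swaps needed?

1 adjacent swap

Minimum adjacent swaps = number of inversions (each swap of adjacent out-of-order elements removes one inversion and no swap can remove more).
Count inversions — for each element, later elements that are smaller:
5: none → 0
7: none → 0
9: none → 0
10: none → 0
15: none → 0
16: none → 0
24: 17 → 1
17: none → 0
25: none → 0
27: none → 0
Total inversions: 0 + 0 + 0 + 0 + 0 + 0 + 1 + 0 + 0 + 0 = 1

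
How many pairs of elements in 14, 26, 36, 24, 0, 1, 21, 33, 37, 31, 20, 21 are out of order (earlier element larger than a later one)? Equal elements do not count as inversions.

30 inversions

Sweep left to right; for each value list the smaller values that follow it:
14: 2
26: 6
36: 8
24: 5
0: 0
1: 0
21: 1
33: 3
37: 3
31: 2
20: 0
21: 0
Sum: 2 + 6 + 8 + 5 + 0 + 0 + 1 + 3 + 3 + 2 + 0 + 0 = 30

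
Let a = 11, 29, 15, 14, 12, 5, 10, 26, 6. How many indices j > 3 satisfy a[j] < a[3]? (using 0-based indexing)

The element at index 3 is 14.
Elements after it: 12, 5, 10, 26, 6
Those smaller than 14: 12, 5, 10, 6

4 such elements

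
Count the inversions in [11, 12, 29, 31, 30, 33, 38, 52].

For each element, count later entries that are smaller:
11 → none → 0
12 → none → 0
29 → none → 0
31 → 30 → 1
30 → none → 0
33 → none → 0
38 → none → 0
52 → none → 0
Sum: 0 + 0 + 0 + 1 + 0 + 0 + 0 + 0 = 1

There is 1 inversion.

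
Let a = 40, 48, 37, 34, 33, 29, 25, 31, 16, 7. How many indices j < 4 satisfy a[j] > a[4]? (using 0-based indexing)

4 such elements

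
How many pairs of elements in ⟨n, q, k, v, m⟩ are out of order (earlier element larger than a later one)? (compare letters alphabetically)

Inversion pairs (indices are 1-based):
(1,3): n > k
(1,5): n > m
(2,3): q > k
(2,5): q > m
(4,5): v > m
That's 5 pairs.

5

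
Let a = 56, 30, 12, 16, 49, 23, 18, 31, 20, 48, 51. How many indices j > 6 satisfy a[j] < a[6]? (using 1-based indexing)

2

The element at index 6 is 23.
Elements after it: 18, 31, 20, 48, 51
Those smaller than 23: 18, 20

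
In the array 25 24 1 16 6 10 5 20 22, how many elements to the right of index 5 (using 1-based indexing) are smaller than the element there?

1

The element at index 5 is 6.
Elements after it: 10, 5, 20, 22
Those smaller than 6: 5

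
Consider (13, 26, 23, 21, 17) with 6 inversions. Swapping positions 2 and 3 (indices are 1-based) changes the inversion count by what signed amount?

Positions 2 and 3 hold 26 and 23; after swapping, the array is [13, 23, 26, 21, 17].
Sweep left to right; for each value list the smaller values that follow it:
13 → none → 0
23 → 21, 17 → 2
26 → 21, 17 → 2
21 → 17 → 1
17 → none → 0
Sum: 0 + 2 + 2 + 1 + 0 = 5
Change: 5 − 6 = -1

-1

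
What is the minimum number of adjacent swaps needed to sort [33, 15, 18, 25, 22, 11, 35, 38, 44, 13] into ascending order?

18

Minimum adjacent swaps = number of inversions (each swap of adjacent out-of-order elements removes one inversion and no swap can remove more).
Count inversions — for each element, later elements that are smaller:
33: 15, 18, 25, 22, 11, 13 → 6
15: 11, 13 → 2
18: 11, 13 → 2
25: 22, 11, 13 → 3
22: 11, 13 → 2
11: none → 0
35: 13 → 1
38: 13 → 1
44: 13 → 1
13: none → 0
Total inversions: 6 + 2 + 2 + 3 + 2 + 0 + 1 + 1 + 1 + 0 = 18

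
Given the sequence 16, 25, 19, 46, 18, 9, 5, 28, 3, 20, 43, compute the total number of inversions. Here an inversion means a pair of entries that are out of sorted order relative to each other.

28 inversions

Element-by-element contributions:
16: 3
25: 6
19: 4
46: 7
18: 3
9: 2
5: 1
28: 2
3: 0
20: 0
43: 0
Sum: 3 + 6 + 4 + 7 + 3 + 2 + 1 + 2 + 0 + 0 + 0 = 28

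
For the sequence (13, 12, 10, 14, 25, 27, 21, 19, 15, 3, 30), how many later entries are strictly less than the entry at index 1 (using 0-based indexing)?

The element at index 1 is 12.
Elements after it: 10, 14, 25, 27, 21, 19, 15, 3, 30
Those smaller than 12: 10, 3

2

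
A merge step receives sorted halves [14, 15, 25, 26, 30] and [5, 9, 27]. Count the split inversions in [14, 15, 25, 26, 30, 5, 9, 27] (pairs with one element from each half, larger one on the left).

11 split inversions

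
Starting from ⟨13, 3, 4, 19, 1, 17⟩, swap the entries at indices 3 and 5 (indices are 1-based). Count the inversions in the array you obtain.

Inversions: 6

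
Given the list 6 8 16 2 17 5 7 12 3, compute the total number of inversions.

19 inversions

Count, for each position, how many later elements it exceeds:
6: 3
8: 4
16: 5
2: 0
17: 4
5: 1
7: 1
12: 1
3: 0
Sum: 3 + 4 + 5 + 0 + 4 + 1 + 1 + 1 + 0 = 19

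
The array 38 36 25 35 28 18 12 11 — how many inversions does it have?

26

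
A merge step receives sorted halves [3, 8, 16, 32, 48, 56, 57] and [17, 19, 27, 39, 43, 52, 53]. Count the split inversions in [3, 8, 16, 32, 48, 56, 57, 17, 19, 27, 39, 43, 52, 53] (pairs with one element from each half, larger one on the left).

22 cross-inversions

Count, for every r in R, how many entries of L exceed r:
r = 17: 32, 48, 56, 57 → 4
r = 19: 32, 48, 56, 57 → 4
r = 27: 32, 48, 56, 57 → 4
r = 39: 48, 56, 57 → 3
r = 43: 48, 56, 57 → 3
r = 52: 56, 57 → 2
r = 53: 56, 57 → 2
Cross-inversions: 4 + 4 + 4 + 3 + 3 + 2 + 2 = 22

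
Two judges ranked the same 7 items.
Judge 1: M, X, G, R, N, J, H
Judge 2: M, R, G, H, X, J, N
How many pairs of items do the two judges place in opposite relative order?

7

Assign each item its position (1..7) in the first ordering, then rewrite the second ordering as that position sequence:
positions: M→1, X→2, G→3, R→4, N→5, J→6, H→7
second ordering as positions: [1, 4, 3, 7, 2, 6, 5]
Discordant pairs = inversions in this position sequence.
1: 0
4: 3, 2 → 2
3: 2 → 1
7: 2, 6, 5 → 3
2: 0
6: 5 → 1
5: 0
Total: 0 + 2 + 1 + 3 + 0 + 1 + 0 = 7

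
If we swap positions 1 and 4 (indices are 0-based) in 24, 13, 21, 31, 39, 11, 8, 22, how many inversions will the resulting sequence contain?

Positions 1 and 4 hold 13 and 39; after swapping, the array is [24, 39, 21, 31, 13, 11, 8, 22].
For each element, count later entries that are smaller:
24 → 21, 13, 11, 8, 22 → 5
39 → 21, 31, 13, 11, 8, 22 → 6
21 → 13, 11, 8 → 3
31 → 13, 11, 8, 22 → 4
13 → 11, 8 → 2
11 → 8 → 1
8 → none → 0
22 → none → 0
Sum: 5 + 6 + 3 + 4 + 2 + 1 + 0 + 0 = 21

21 inversions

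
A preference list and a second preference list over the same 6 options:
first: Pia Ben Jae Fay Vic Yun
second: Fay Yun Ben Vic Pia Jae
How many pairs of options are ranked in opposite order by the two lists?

Assign each item its position (1..6) in the first ordering, then rewrite the second ordering as that position sequence:
positions: Pia→1, Ben→2, Jae→3, Fay→4, Vic→5, Yun→6
second ordering as positions: [4, 6, 2, 5, 1, 3]
Discordant pairs = inversions in this position sequence.
4: 2, 1, 3 → 3
6: 2, 5, 1, 3 → 4
2: 1 → 1
5: 1, 3 → 2
1: 0
3: 0
Total: 3 + 4 + 1 + 2 + 0 + 0 = 10

10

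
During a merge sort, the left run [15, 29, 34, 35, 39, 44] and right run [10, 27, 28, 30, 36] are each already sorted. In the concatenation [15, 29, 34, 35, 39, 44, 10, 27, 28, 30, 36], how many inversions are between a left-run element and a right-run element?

22 cross-inversions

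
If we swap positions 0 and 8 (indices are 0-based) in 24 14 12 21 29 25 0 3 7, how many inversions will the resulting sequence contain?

Inversions: 16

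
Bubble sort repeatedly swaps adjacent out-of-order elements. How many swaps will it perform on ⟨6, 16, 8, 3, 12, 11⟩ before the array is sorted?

The minimum number of adjacent swaps to sort an array equals its inversion count, since every such swap removes exactly one inversion.
Count inversions — for each element, later elements that are smaller:
6: 3 → 1
16: 8, 3, 12, 11 → 4
8: 3 → 1
3: none → 0
12: 11 → 1
11: none → 0
Total inversions: 1 + 4 + 1 + 0 + 1 + 0 = 7

Adjacent swaps: 7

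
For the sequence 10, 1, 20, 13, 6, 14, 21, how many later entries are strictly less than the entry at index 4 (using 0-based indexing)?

The element at index 4 is 6.
Elements after it: 14, 21
None of them are smaller than 6.

0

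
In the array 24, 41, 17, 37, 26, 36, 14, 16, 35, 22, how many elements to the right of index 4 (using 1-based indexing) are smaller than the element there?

The element at index 4 is 37.
Elements after it: 26, 36, 14, 16, 35, 22
Those smaller than 37: 26, 36, 14, 16, 35, 22

6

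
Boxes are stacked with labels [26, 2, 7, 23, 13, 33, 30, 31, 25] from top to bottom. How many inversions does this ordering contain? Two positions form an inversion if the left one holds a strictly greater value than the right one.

11

Element-by-element contributions:
26 → 2, 7, 23, 13, 25 → 5
2 → none → 0
7 → none → 0
23 → 13 → 1
13 → none → 0
33 → 30, 31, 25 → 3
30 → 25 → 1
31 → 25 → 1
25 → none → 0
Sum: 5 + 0 + 0 + 1 + 0 + 3 + 1 + 1 + 0 = 11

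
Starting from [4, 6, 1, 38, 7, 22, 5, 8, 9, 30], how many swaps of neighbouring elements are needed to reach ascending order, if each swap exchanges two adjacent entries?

Each adjacent swap fixes exactly one inversion, so the minimum swap count equals the number of inversions.
Count inversions — for each element, later elements that are smaller:
4: 1 → 1
6: 1, 5 → 2
1: none → 0
38: 7, 22, 5, 8, 9, 30 → 6
7: 5 → 1
22: 5, 8, 9 → 3
5: none → 0
8: none → 0
9: none → 0
30: none → 0
Total inversions: 1 + 2 + 0 + 6 + 1 + 3 + 0 + 0 + 0 + 0 = 13

13 swaps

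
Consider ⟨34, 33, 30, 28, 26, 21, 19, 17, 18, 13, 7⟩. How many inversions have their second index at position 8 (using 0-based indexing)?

7 such elements

The element at index 8 is 18.
Elements before it: 34, 33, 30, 28, 26, 21, 19, 17
Those larger than 18: 34, 33, 30, 28, 26, 21, 19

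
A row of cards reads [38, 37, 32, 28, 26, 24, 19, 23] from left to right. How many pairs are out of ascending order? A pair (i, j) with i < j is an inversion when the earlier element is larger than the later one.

27 inversions

Element-by-element contributions:
38 → 37, 32, 28, 26, 24, 19, 23 → 7
37 → 32, 28, 26, 24, 19, 23 → 6
32 → 28, 26, 24, 19, 23 → 5
28 → 26, 24, 19, 23 → 4
26 → 24, 19, 23 → 3
24 → 19, 23 → 2
19 → none → 0
23 → none → 0
Sum: 7 + 6 + 5 + 4 + 3 + 2 + 0 + 0 = 27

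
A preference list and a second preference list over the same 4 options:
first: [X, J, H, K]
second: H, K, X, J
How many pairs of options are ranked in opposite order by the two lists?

4 pairs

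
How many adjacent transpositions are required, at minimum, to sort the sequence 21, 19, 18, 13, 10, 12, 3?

Minimum adjacent swaps = number of inversions (each swap of adjacent out-of-order elements removes one inversion and no swap can remove more).
Count inversions — for each element, later elements that are smaller:
21: 19, 18, 13, 10, 12, 3 → 6
19: 18, 13, 10, 12, 3 → 5
18: 13, 10, 12, 3 → 4
13: 10, 12, 3 → 3
10: 3 → 1
12: 3 → 1
3: none → 0
Total inversions: 6 + 5 + 4 + 3 + 1 + 1 + 0 = 20

20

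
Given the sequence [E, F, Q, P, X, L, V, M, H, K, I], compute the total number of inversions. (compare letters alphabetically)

28 inversions

Element-by-element contributions:
E: 0
F: 0
Q: 6
P: 5
X: 6
L: 3
V: 4
M: 3
H: 0
K: 1
I: 0
Sum: 0 + 0 + 6 + 5 + 6 + 3 + 4 + 3 + 0 + 1 + 0 = 28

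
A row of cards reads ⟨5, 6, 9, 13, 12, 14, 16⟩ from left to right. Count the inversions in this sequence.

For each element, count later entries that are smaller:
5: 0
6: 0
9: 0
13: 1
12: 0
14: 0
16: 0
Sum: 0 + 0 + 0 + 1 + 0 + 0 + 0 = 1

Out-of-order pairs: 1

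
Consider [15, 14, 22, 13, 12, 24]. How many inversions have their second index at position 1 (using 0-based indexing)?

The element at index 1 is 14.
Elements before it: 15
Those larger than 14: 15

1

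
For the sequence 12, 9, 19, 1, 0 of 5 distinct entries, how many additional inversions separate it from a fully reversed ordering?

Maximum inversions for 5 distinct elements is C(5, 2) = 5·4/2 = 10.
Current inversions — for each element, count later smaller elements:
12: 3
9: 2
19: 2
1: 1
0: 0
Current total: 3 + 2 + 2 + 1 + 0 = 8
Shortfall: 10 − 8 = 2

2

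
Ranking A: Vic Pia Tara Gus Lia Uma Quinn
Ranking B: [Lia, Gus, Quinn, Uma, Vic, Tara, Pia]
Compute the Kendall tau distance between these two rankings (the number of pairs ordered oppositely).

15

Assign each item its position (1..7) in the first ordering, then rewrite the second ordering as that position sequence:
positions: Vic→1, Pia→2, Tara→3, Gus→4, Lia→5, Uma→6, Quinn→7
second ordering as positions: [5, 4, 7, 6, 1, 3, 2]
Discordant pairs = inversions in this position sequence.
5: 4, 1, 3, 2 → 4
4: 1, 3, 2 → 3
7: 6, 1, 3, 2 → 4
6: 1, 3, 2 → 3
1: 0
3: 2 → 1
2: 0
Total: 4 + 3 + 4 + 3 + 0 + 1 + 0 = 15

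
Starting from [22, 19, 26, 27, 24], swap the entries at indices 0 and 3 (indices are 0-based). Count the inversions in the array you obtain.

There are 6 inversions.

Positions 0 and 3 hold 22 and 27; after swapping, the array is [27, 19, 26, 22, 24].
Sweep left to right; for each value list the smaller values that follow it:
27: 4
19: 0
26: 2
22: 0
24: 0
Sum: 4 + 0 + 2 + 0 + 0 = 6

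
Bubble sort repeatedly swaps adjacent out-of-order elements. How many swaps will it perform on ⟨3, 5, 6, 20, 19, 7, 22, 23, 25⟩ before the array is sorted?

The minimum number of adjacent swaps to sort an array equals its inversion count, since every such swap removes exactly one inversion.
Count inversions — for each element, later elements that are smaller:
3: none → 0
5: none → 0
6: none → 0
20: 19, 7 → 2
19: 7 → 1
7: none → 0
22: none → 0
23: none → 0
25: none → 0
Total inversions: 0 + 0 + 0 + 2 + 1 + 0 + 0 + 0 + 0 = 3

3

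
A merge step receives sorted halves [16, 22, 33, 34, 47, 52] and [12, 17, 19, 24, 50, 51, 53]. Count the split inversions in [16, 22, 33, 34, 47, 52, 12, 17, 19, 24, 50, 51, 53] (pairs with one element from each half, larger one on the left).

Count, for every r in R, how many entries of L exceed r:
r = 12: 16, 22, 33, 34, 47, 52 → 6
r = 17: 22, 33, 34, 47, 52 → 5
r = 19: 22, 33, 34, 47, 52 → 5
r = 24: 33, 34, 47, 52 → 4
r = 50: 52 → 1
r = 51: 52 → 1
r = 53: none → 0
Cross-inversions: 6 + 5 + 5 + 4 + 1 + 1 + 0 = 22

22 split inversions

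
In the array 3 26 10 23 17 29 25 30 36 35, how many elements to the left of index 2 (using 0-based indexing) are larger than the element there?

1

The element at index 2 is 10.
Elements before it: 3, 26
Those larger than 10: 26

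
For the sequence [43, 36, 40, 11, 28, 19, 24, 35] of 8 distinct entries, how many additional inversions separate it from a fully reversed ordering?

9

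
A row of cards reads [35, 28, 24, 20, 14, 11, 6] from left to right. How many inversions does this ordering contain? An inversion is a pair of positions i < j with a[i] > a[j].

There are 21 inversions.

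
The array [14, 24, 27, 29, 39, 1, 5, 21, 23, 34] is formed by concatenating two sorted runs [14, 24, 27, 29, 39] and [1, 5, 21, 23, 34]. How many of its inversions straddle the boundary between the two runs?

Count, for every r in R, how many entries of L exceed r:
r = 1: 14, 24, 27, 29, 39 → 5
r = 5: 14, 24, 27, 29, 39 → 5
r = 21: 24, 27, 29, 39 → 4
r = 23: 24, 27, 29, 39 → 4
r = 34: 39 → 1
Cross-inversions: 5 + 5 + 4 + 4 + 1 = 19

19 split inversions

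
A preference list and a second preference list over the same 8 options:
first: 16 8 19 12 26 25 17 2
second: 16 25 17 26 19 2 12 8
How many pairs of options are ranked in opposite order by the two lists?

Assign each item its position (1..8) in the first ordering, then rewrite the second ordering as that position sequence:
positions: 16→1, 8→2, 19→3, 12→4, 26→5, 25→6, 17→7, 2→8
second ordering as positions: [1, 6, 7, 5, 3, 8, 4, 2]
Discordant pairs = inversions in this position sequence.
1: 0
6: 5, 3, 4, 2 → 4
7: 5, 3, 4, 2 → 4
5: 3, 4, 2 → 3
3: 2 → 1
8: 4, 2 → 2
4: 2 → 1
2: 0
Total: 0 + 4 + 4 + 3 + 1 + 2 + 1 + 0 = 15

15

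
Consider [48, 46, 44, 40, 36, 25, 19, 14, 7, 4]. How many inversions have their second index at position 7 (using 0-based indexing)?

The element at index 7 is 14.
Elements before it: 48, 46, 44, 40, 36, 25, 19
Those larger than 14: 48, 46, 44, 40, 36, 25, 19

7 such elements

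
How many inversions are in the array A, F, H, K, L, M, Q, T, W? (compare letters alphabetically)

Inversions: 0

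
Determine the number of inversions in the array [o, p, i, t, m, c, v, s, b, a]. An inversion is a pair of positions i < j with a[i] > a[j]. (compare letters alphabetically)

For each element, count later entries that are smaller:
o → i, m, c, b, a → 5
p → i, m, c, b, a → 5
i → c, b, a → 3
t → m, c, s, b, a → 5
m → c, b, a → 3
c → b, a → 2
v → s, b, a → 3
s → b, a → 2
b → a → 1
a → none → 0
Sum: 5 + 5 + 3 + 5 + 3 + 2 + 3 + 2 + 1 + 0 = 29

29 out-of-order pairs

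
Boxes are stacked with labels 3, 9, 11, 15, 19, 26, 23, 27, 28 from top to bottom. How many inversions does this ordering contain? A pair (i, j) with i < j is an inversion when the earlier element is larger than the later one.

Inversions: 1

Count, for each position, how many later elements it exceeds:
3: 0
9: 0
11: 0
15: 0
19: 0
26: 1
23: 0
27: 0
28: 0
Sum: 0 + 0 + 0 + 0 + 0 + 1 + 0 + 0 + 0 = 1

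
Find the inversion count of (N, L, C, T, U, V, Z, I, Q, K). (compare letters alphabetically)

Inversions: 20

Count, for each position, how many later elements it exceeds:
N: 4
L: 3
C: 0
T: 3
U: 3
V: 3
Z: 3
I: 0
Q: 1
K: 0
Sum: 4 + 3 + 0 + 3 + 3 + 3 + 3 + 0 + 1 + 0 = 20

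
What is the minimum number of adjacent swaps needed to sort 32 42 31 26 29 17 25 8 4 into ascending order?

33 swaps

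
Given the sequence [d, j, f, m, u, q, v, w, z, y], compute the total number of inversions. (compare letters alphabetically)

Inversions: 3

Sweep left to right; for each value list the smaller values that follow it:
d → none → 0
j → f → 1
f → none → 0
m → none → 0
u → q → 1
q → none → 0
v → none → 0
w → none → 0
z → y → 1
y → none → 0
Sum: 0 + 1 + 0 + 0 + 1 + 0 + 0 + 0 + 1 + 0 = 3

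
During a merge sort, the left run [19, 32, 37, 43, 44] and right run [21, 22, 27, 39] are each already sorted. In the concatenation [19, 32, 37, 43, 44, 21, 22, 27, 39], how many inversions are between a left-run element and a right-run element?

Take each right-half value and tally the left-half values above it:
r = 21: 32, 37, 43, 44 → 4
r = 22: 32, 37, 43, 44 → 4
r = 27: 32, 37, 43, 44 → 4
r = 39: 43, 44 → 2
Cross-inversions: 4 + 4 + 4 + 2 = 14

14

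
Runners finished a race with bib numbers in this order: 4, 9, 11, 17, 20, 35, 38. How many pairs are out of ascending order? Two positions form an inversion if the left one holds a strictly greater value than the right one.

0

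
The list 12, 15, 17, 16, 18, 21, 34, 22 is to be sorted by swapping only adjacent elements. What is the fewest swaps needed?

The minimum number of adjacent swaps to sort an array equals its inversion count, since every such swap removes exactly one inversion.
Count inversions — for each element, later elements that are smaller:
12: none → 0
15: none → 0
17: 16 → 1
16: none → 0
18: none → 0
21: none → 0
34: 22 → 1
22: none → 0
Total inversions: 0 + 0 + 1 + 0 + 0 + 0 + 1 + 0 = 2

2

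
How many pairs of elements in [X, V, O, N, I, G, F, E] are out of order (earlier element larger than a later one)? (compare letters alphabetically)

There are 28 out-of-order pairs.

Element-by-element contributions:
X: 7
V: 6
O: 5
N: 4
I: 3
G: 2
F: 1
E: 0
Sum: 7 + 6 + 5 + 4 + 3 + 2 + 1 + 0 = 28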